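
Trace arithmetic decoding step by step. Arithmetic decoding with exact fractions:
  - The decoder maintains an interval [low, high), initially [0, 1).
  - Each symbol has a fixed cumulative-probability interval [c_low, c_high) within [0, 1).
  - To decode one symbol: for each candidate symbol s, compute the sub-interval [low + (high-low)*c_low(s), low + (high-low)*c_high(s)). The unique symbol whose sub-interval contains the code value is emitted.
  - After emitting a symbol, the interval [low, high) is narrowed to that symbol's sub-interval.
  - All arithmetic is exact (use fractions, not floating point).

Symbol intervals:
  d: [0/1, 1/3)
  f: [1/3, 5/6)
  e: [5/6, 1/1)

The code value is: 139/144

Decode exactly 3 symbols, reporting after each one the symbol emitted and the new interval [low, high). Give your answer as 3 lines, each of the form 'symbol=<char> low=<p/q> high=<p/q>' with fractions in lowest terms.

Answer: symbol=e low=5/6 high=1/1
symbol=f low=8/9 high=35/36
symbol=e low=23/24 high=35/36

Derivation:
Step 1: interval [0/1, 1/1), width = 1/1 - 0/1 = 1/1
  'd': [0/1 + 1/1*0/1, 0/1 + 1/1*1/3) = [0/1, 1/3)
  'f': [0/1 + 1/1*1/3, 0/1 + 1/1*5/6) = [1/3, 5/6)
  'e': [0/1 + 1/1*5/6, 0/1 + 1/1*1/1) = [5/6, 1/1) <- contains code 139/144
  emit 'e', narrow to [5/6, 1/1)
Step 2: interval [5/6, 1/1), width = 1/1 - 5/6 = 1/6
  'd': [5/6 + 1/6*0/1, 5/6 + 1/6*1/3) = [5/6, 8/9)
  'f': [5/6 + 1/6*1/3, 5/6 + 1/6*5/6) = [8/9, 35/36) <- contains code 139/144
  'e': [5/6 + 1/6*5/6, 5/6 + 1/6*1/1) = [35/36, 1/1)
  emit 'f', narrow to [8/9, 35/36)
Step 3: interval [8/9, 35/36), width = 35/36 - 8/9 = 1/12
  'd': [8/9 + 1/12*0/1, 8/9 + 1/12*1/3) = [8/9, 11/12)
  'f': [8/9 + 1/12*1/3, 8/9 + 1/12*5/6) = [11/12, 23/24)
  'e': [8/9 + 1/12*5/6, 8/9 + 1/12*1/1) = [23/24, 35/36) <- contains code 139/144
  emit 'e', narrow to [23/24, 35/36)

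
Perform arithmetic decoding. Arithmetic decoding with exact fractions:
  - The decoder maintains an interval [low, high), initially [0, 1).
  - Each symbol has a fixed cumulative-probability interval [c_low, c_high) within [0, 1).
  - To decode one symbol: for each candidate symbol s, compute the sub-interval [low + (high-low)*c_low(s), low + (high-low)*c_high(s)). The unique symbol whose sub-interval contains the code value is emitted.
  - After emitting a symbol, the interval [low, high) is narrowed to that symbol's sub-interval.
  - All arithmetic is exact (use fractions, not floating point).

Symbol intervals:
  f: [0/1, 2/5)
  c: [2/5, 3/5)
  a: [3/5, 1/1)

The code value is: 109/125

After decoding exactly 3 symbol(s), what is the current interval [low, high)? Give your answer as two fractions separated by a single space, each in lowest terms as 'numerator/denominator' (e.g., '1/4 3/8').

Answer: 21/25 113/125

Derivation:
Step 1: interval [0/1, 1/1), width = 1/1 - 0/1 = 1/1
  'f': [0/1 + 1/1*0/1, 0/1 + 1/1*2/5) = [0/1, 2/5)
  'c': [0/1 + 1/1*2/5, 0/1 + 1/1*3/5) = [2/5, 3/5)
  'a': [0/1 + 1/1*3/5, 0/1 + 1/1*1/1) = [3/5, 1/1) <- contains code 109/125
  emit 'a', narrow to [3/5, 1/1)
Step 2: interval [3/5, 1/1), width = 1/1 - 3/5 = 2/5
  'f': [3/5 + 2/5*0/1, 3/5 + 2/5*2/5) = [3/5, 19/25)
  'c': [3/5 + 2/5*2/5, 3/5 + 2/5*3/5) = [19/25, 21/25)
  'a': [3/5 + 2/5*3/5, 3/5 + 2/5*1/1) = [21/25, 1/1) <- contains code 109/125
  emit 'a', narrow to [21/25, 1/1)
Step 3: interval [21/25, 1/1), width = 1/1 - 21/25 = 4/25
  'f': [21/25 + 4/25*0/1, 21/25 + 4/25*2/5) = [21/25, 113/125) <- contains code 109/125
  'c': [21/25 + 4/25*2/5, 21/25 + 4/25*3/5) = [113/125, 117/125)
  'a': [21/25 + 4/25*3/5, 21/25 + 4/25*1/1) = [117/125, 1/1)
  emit 'f', narrow to [21/25, 113/125)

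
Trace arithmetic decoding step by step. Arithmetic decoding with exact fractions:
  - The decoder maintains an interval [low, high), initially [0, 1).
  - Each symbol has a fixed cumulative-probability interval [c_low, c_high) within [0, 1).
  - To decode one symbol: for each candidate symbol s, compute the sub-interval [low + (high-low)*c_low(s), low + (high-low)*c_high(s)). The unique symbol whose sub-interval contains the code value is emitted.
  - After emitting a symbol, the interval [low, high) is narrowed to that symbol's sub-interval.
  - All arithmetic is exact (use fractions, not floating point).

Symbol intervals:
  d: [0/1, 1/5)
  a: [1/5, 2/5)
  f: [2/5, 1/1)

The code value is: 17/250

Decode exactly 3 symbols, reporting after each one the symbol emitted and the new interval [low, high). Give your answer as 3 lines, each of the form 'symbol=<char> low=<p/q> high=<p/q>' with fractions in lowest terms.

Step 1: interval [0/1, 1/1), width = 1/1 - 0/1 = 1/1
  'd': [0/1 + 1/1*0/1, 0/1 + 1/1*1/5) = [0/1, 1/5) <- contains code 17/250
  'a': [0/1 + 1/1*1/5, 0/1 + 1/1*2/5) = [1/5, 2/5)
  'f': [0/1 + 1/1*2/5, 0/1 + 1/1*1/1) = [2/5, 1/1)
  emit 'd', narrow to [0/1, 1/5)
Step 2: interval [0/1, 1/5), width = 1/5 - 0/1 = 1/5
  'd': [0/1 + 1/5*0/1, 0/1 + 1/5*1/5) = [0/1, 1/25)
  'a': [0/1 + 1/5*1/5, 0/1 + 1/5*2/5) = [1/25, 2/25) <- contains code 17/250
  'f': [0/1 + 1/5*2/5, 0/1 + 1/5*1/1) = [2/25, 1/5)
  emit 'a', narrow to [1/25, 2/25)
Step 3: interval [1/25, 2/25), width = 2/25 - 1/25 = 1/25
  'd': [1/25 + 1/25*0/1, 1/25 + 1/25*1/5) = [1/25, 6/125)
  'a': [1/25 + 1/25*1/5, 1/25 + 1/25*2/5) = [6/125, 7/125)
  'f': [1/25 + 1/25*2/5, 1/25 + 1/25*1/1) = [7/125, 2/25) <- contains code 17/250
  emit 'f', narrow to [7/125, 2/25)

Answer: symbol=d low=0/1 high=1/5
symbol=a low=1/25 high=2/25
symbol=f low=7/125 high=2/25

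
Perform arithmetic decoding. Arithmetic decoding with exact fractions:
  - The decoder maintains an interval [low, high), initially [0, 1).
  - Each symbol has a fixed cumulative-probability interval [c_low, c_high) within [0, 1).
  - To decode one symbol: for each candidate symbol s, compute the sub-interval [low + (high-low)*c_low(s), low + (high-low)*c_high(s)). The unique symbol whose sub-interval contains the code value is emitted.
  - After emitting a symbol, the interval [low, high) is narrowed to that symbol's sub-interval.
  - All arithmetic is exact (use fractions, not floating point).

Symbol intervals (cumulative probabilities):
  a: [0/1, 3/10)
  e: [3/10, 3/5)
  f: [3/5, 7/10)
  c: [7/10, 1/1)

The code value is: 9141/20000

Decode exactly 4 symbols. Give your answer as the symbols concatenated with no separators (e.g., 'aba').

Step 1: interval [0/1, 1/1), width = 1/1 - 0/1 = 1/1
  'a': [0/1 + 1/1*0/1, 0/1 + 1/1*3/10) = [0/1, 3/10)
  'e': [0/1 + 1/1*3/10, 0/1 + 1/1*3/5) = [3/10, 3/5) <- contains code 9141/20000
  'f': [0/1 + 1/1*3/5, 0/1 + 1/1*7/10) = [3/5, 7/10)
  'c': [0/1 + 1/1*7/10, 0/1 + 1/1*1/1) = [7/10, 1/1)
  emit 'e', narrow to [3/10, 3/5)
Step 2: interval [3/10, 3/5), width = 3/5 - 3/10 = 3/10
  'a': [3/10 + 3/10*0/1, 3/10 + 3/10*3/10) = [3/10, 39/100)
  'e': [3/10 + 3/10*3/10, 3/10 + 3/10*3/5) = [39/100, 12/25) <- contains code 9141/20000
  'f': [3/10 + 3/10*3/5, 3/10 + 3/10*7/10) = [12/25, 51/100)
  'c': [3/10 + 3/10*7/10, 3/10 + 3/10*1/1) = [51/100, 3/5)
  emit 'e', narrow to [39/100, 12/25)
Step 3: interval [39/100, 12/25), width = 12/25 - 39/100 = 9/100
  'a': [39/100 + 9/100*0/1, 39/100 + 9/100*3/10) = [39/100, 417/1000)
  'e': [39/100 + 9/100*3/10, 39/100 + 9/100*3/5) = [417/1000, 111/250)
  'f': [39/100 + 9/100*3/5, 39/100 + 9/100*7/10) = [111/250, 453/1000)
  'c': [39/100 + 9/100*7/10, 39/100 + 9/100*1/1) = [453/1000, 12/25) <- contains code 9141/20000
  emit 'c', narrow to [453/1000, 12/25)
Step 4: interval [453/1000, 12/25), width = 12/25 - 453/1000 = 27/1000
  'a': [453/1000 + 27/1000*0/1, 453/1000 + 27/1000*3/10) = [453/1000, 4611/10000) <- contains code 9141/20000
  'e': [453/1000 + 27/1000*3/10, 453/1000 + 27/1000*3/5) = [4611/10000, 1173/2500)
  'f': [453/1000 + 27/1000*3/5, 453/1000 + 27/1000*7/10) = [1173/2500, 4719/10000)
  'c': [453/1000 + 27/1000*7/10, 453/1000 + 27/1000*1/1) = [4719/10000, 12/25)
  emit 'a', narrow to [453/1000, 4611/10000)

Answer: eeca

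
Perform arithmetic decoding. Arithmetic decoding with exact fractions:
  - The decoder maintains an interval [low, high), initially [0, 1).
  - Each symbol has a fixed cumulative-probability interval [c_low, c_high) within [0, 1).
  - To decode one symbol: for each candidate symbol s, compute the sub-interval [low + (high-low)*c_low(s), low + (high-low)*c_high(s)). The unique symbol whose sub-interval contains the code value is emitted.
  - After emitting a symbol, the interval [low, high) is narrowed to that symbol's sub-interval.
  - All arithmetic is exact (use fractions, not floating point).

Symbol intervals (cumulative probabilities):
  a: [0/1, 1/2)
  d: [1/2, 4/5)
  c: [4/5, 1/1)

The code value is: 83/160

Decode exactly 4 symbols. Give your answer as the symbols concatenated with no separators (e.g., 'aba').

Answer: daaa

Derivation:
Step 1: interval [0/1, 1/1), width = 1/1 - 0/1 = 1/1
  'a': [0/1 + 1/1*0/1, 0/1 + 1/1*1/2) = [0/1, 1/2)
  'd': [0/1 + 1/1*1/2, 0/1 + 1/1*4/5) = [1/2, 4/5) <- contains code 83/160
  'c': [0/1 + 1/1*4/5, 0/1 + 1/1*1/1) = [4/5, 1/1)
  emit 'd', narrow to [1/2, 4/5)
Step 2: interval [1/2, 4/5), width = 4/5 - 1/2 = 3/10
  'a': [1/2 + 3/10*0/1, 1/2 + 3/10*1/2) = [1/2, 13/20) <- contains code 83/160
  'd': [1/2 + 3/10*1/2, 1/2 + 3/10*4/5) = [13/20, 37/50)
  'c': [1/2 + 3/10*4/5, 1/2 + 3/10*1/1) = [37/50, 4/5)
  emit 'a', narrow to [1/2, 13/20)
Step 3: interval [1/2, 13/20), width = 13/20 - 1/2 = 3/20
  'a': [1/2 + 3/20*0/1, 1/2 + 3/20*1/2) = [1/2, 23/40) <- contains code 83/160
  'd': [1/2 + 3/20*1/2, 1/2 + 3/20*4/5) = [23/40, 31/50)
  'c': [1/2 + 3/20*4/5, 1/2 + 3/20*1/1) = [31/50, 13/20)
  emit 'a', narrow to [1/2, 23/40)
Step 4: interval [1/2, 23/40), width = 23/40 - 1/2 = 3/40
  'a': [1/2 + 3/40*0/1, 1/2 + 3/40*1/2) = [1/2, 43/80) <- contains code 83/160
  'd': [1/2 + 3/40*1/2, 1/2 + 3/40*4/5) = [43/80, 14/25)
  'c': [1/2 + 3/40*4/5, 1/2 + 3/40*1/1) = [14/25, 23/40)
  emit 'a', narrow to [1/2, 43/80)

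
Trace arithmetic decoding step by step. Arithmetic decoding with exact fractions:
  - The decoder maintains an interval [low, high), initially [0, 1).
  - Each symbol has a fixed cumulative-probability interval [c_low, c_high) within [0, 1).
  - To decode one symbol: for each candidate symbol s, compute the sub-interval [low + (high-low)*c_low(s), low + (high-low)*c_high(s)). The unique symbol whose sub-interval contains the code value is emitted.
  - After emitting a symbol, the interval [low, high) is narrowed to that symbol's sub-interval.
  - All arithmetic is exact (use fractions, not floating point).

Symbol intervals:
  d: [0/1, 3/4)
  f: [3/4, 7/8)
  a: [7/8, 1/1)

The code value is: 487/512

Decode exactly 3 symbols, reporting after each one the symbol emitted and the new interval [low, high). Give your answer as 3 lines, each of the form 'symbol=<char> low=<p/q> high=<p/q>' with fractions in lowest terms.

Answer: symbol=a low=7/8 high=1/1
symbol=d low=7/8 high=31/32
symbol=f low=121/128 high=245/256

Derivation:
Step 1: interval [0/1, 1/1), width = 1/1 - 0/1 = 1/1
  'd': [0/1 + 1/1*0/1, 0/1 + 1/1*3/4) = [0/1, 3/4)
  'f': [0/1 + 1/1*3/4, 0/1 + 1/1*7/8) = [3/4, 7/8)
  'a': [0/1 + 1/1*7/8, 0/1 + 1/1*1/1) = [7/8, 1/1) <- contains code 487/512
  emit 'a', narrow to [7/8, 1/1)
Step 2: interval [7/8, 1/1), width = 1/1 - 7/8 = 1/8
  'd': [7/8 + 1/8*0/1, 7/8 + 1/8*3/4) = [7/8, 31/32) <- contains code 487/512
  'f': [7/8 + 1/8*3/4, 7/8 + 1/8*7/8) = [31/32, 63/64)
  'a': [7/8 + 1/8*7/8, 7/8 + 1/8*1/1) = [63/64, 1/1)
  emit 'd', narrow to [7/8, 31/32)
Step 3: interval [7/8, 31/32), width = 31/32 - 7/8 = 3/32
  'd': [7/8 + 3/32*0/1, 7/8 + 3/32*3/4) = [7/8, 121/128)
  'f': [7/8 + 3/32*3/4, 7/8 + 3/32*7/8) = [121/128, 245/256) <- contains code 487/512
  'a': [7/8 + 3/32*7/8, 7/8 + 3/32*1/1) = [245/256, 31/32)
  emit 'f', narrow to [121/128, 245/256)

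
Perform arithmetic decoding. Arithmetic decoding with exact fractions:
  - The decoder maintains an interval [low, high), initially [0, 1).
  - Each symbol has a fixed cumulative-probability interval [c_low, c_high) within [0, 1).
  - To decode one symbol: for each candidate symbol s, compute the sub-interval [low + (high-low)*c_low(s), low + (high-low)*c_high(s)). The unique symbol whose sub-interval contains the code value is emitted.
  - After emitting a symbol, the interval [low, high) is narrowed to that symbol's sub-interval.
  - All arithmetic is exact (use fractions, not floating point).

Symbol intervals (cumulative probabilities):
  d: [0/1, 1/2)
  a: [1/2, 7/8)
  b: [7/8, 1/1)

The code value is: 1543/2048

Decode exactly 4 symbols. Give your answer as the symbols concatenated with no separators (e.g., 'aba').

Answer: aadb

Derivation:
Step 1: interval [0/1, 1/1), width = 1/1 - 0/1 = 1/1
  'd': [0/1 + 1/1*0/1, 0/1 + 1/1*1/2) = [0/1, 1/2)
  'a': [0/1 + 1/1*1/2, 0/1 + 1/1*7/8) = [1/2, 7/8) <- contains code 1543/2048
  'b': [0/1 + 1/1*7/8, 0/1 + 1/1*1/1) = [7/8, 1/1)
  emit 'a', narrow to [1/2, 7/8)
Step 2: interval [1/2, 7/8), width = 7/8 - 1/2 = 3/8
  'd': [1/2 + 3/8*0/1, 1/2 + 3/8*1/2) = [1/2, 11/16)
  'a': [1/2 + 3/8*1/2, 1/2 + 3/8*7/8) = [11/16, 53/64) <- contains code 1543/2048
  'b': [1/2 + 3/8*7/8, 1/2 + 3/8*1/1) = [53/64, 7/8)
  emit 'a', narrow to [11/16, 53/64)
Step 3: interval [11/16, 53/64), width = 53/64 - 11/16 = 9/64
  'd': [11/16 + 9/64*0/1, 11/16 + 9/64*1/2) = [11/16, 97/128) <- contains code 1543/2048
  'a': [11/16 + 9/64*1/2, 11/16 + 9/64*7/8) = [97/128, 415/512)
  'b': [11/16 + 9/64*7/8, 11/16 + 9/64*1/1) = [415/512, 53/64)
  emit 'd', narrow to [11/16, 97/128)
Step 4: interval [11/16, 97/128), width = 97/128 - 11/16 = 9/128
  'd': [11/16 + 9/128*0/1, 11/16 + 9/128*1/2) = [11/16, 185/256)
  'a': [11/16 + 9/128*1/2, 11/16 + 9/128*7/8) = [185/256, 767/1024)
  'b': [11/16 + 9/128*7/8, 11/16 + 9/128*1/1) = [767/1024, 97/128) <- contains code 1543/2048
  emit 'b', narrow to [767/1024, 97/128)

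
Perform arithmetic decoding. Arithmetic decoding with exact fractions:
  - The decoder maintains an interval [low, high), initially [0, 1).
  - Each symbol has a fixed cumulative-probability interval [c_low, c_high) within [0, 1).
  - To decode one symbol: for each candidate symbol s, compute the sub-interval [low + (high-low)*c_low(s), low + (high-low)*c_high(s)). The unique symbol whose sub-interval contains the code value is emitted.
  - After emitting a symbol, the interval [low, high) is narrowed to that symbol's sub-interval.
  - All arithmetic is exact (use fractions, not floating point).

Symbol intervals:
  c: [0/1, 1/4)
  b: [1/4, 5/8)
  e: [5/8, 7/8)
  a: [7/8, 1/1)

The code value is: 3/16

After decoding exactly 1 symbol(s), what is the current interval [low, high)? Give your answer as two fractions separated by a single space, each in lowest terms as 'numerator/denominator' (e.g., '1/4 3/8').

Step 1: interval [0/1, 1/1), width = 1/1 - 0/1 = 1/1
  'c': [0/1 + 1/1*0/1, 0/1 + 1/1*1/4) = [0/1, 1/4) <- contains code 3/16
  'b': [0/1 + 1/1*1/4, 0/1 + 1/1*5/8) = [1/4, 5/8)
  'e': [0/1 + 1/1*5/8, 0/1 + 1/1*7/8) = [5/8, 7/8)
  'a': [0/1 + 1/1*7/8, 0/1 + 1/1*1/1) = [7/8, 1/1)
  emit 'c', narrow to [0/1, 1/4)

Answer: 0/1 1/4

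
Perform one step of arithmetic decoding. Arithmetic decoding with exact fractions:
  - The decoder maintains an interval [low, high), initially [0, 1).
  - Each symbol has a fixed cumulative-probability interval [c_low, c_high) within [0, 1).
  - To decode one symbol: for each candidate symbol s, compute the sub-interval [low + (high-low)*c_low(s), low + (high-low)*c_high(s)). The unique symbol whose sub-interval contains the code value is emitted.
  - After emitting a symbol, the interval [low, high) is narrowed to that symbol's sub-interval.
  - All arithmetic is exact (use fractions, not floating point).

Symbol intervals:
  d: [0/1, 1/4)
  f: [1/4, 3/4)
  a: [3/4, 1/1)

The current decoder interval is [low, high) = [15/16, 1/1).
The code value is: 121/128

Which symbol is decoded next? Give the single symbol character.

Interval width = high − low = 1/1 − 15/16 = 1/16
Scaled code = (code − low) / width = (121/128 − 15/16) / 1/16 = 1/8
  d: [0/1, 1/4) ← scaled code falls here ✓
  f: [1/4, 3/4) 
  a: [3/4, 1/1) 

Answer: d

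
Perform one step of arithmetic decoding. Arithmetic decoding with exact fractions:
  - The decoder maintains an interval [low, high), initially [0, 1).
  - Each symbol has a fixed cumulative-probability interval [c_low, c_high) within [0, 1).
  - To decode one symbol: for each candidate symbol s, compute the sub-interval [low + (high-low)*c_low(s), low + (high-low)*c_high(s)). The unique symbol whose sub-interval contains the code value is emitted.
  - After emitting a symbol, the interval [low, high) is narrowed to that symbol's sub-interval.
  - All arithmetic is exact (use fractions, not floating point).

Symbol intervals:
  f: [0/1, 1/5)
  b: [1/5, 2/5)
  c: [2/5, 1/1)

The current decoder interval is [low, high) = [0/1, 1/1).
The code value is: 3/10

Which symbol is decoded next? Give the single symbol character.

Answer: b

Derivation:
Interval width = high − low = 1/1 − 0/1 = 1/1
Scaled code = (code − low) / width = (3/10 − 0/1) / 1/1 = 3/10
  f: [0/1, 1/5) 
  b: [1/5, 2/5) ← scaled code falls here ✓
  c: [2/5, 1/1) 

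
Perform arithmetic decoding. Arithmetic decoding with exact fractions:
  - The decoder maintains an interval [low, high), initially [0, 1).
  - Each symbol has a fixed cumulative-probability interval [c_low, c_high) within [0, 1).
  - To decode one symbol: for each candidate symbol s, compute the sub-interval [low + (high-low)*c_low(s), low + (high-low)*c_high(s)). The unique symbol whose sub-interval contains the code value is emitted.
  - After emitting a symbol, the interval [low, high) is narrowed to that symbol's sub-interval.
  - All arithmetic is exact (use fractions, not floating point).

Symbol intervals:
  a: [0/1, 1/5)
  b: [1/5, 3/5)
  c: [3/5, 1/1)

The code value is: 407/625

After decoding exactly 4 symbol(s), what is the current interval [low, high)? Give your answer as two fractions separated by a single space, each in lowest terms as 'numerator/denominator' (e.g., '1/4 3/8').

Step 1: interval [0/1, 1/1), width = 1/1 - 0/1 = 1/1
  'a': [0/1 + 1/1*0/1, 0/1 + 1/1*1/5) = [0/1, 1/5)
  'b': [0/1 + 1/1*1/5, 0/1 + 1/1*3/5) = [1/5, 3/5)
  'c': [0/1 + 1/1*3/5, 0/1 + 1/1*1/1) = [3/5, 1/1) <- contains code 407/625
  emit 'c', narrow to [3/5, 1/1)
Step 2: interval [3/5, 1/1), width = 1/1 - 3/5 = 2/5
  'a': [3/5 + 2/5*0/1, 3/5 + 2/5*1/5) = [3/5, 17/25) <- contains code 407/625
  'b': [3/5 + 2/5*1/5, 3/5 + 2/5*3/5) = [17/25, 21/25)
  'c': [3/5 + 2/5*3/5, 3/5 + 2/5*1/1) = [21/25, 1/1)
  emit 'a', narrow to [3/5, 17/25)
Step 3: interval [3/5, 17/25), width = 17/25 - 3/5 = 2/25
  'a': [3/5 + 2/25*0/1, 3/5 + 2/25*1/5) = [3/5, 77/125)
  'b': [3/5 + 2/25*1/5, 3/5 + 2/25*3/5) = [77/125, 81/125)
  'c': [3/5 + 2/25*3/5, 3/5 + 2/25*1/1) = [81/125, 17/25) <- contains code 407/625
  emit 'c', narrow to [81/125, 17/25)
Step 4: interval [81/125, 17/25), width = 17/25 - 81/125 = 4/125
  'a': [81/125 + 4/125*0/1, 81/125 + 4/125*1/5) = [81/125, 409/625) <- contains code 407/625
  'b': [81/125 + 4/125*1/5, 81/125 + 4/125*3/5) = [409/625, 417/625)
  'c': [81/125 + 4/125*3/5, 81/125 + 4/125*1/1) = [417/625, 17/25)
  emit 'a', narrow to [81/125, 409/625)

Answer: 81/125 409/625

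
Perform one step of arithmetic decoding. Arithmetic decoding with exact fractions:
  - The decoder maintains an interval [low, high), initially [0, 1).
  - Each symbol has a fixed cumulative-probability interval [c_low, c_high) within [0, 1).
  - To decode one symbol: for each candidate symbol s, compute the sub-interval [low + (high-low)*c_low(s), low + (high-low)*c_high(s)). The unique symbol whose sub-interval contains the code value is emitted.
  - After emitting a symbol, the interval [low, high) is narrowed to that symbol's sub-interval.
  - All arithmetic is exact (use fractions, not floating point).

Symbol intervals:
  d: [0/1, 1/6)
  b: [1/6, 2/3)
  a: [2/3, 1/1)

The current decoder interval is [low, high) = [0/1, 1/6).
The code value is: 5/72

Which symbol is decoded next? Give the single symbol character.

Answer: b

Derivation:
Interval width = high − low = 1/6 − 0/1 = 1/6
Scaled code = (code − low) / width = (5/72 − 0/1) / 1/6 = 5/12
  d: [0/1, 1/6) 
  b: [1/6, 2/3) ← scaled code falls here ✓
  a: [2/3, 1/1) 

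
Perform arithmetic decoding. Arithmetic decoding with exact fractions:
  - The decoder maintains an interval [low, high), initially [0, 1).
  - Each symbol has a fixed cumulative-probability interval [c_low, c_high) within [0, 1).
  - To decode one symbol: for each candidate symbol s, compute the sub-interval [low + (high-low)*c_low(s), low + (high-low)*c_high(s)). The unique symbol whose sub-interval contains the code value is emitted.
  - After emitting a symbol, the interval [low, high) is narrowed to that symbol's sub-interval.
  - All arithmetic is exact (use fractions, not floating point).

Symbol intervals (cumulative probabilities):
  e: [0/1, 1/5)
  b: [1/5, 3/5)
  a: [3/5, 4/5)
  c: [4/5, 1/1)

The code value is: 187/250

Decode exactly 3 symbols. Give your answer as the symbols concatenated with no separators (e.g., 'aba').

Answer: aaa

Derivation:
Step 1: interval [0/1, 1/1), width = 1/1 - 0/1 = 1/1
  'e': [0/1 + 1/1*0/1, 0/1 + 1/1*1/5) = [0/1, 1/5)
  'b': [0/1 + 1/1*1/5, 0/1 + 1/1*3/5) = [1/5, 3/5)
  'a': [0/1 + 1/1*3/5, 0/1 + 1/1*4/5) = [3/5, 4/5) <- contains code 187/250
  'c': [0/1 + 1/1*4/5, 0/1 + 1/1*1/1) = [4/5, 1/1)
  emit 'a', narrow to [3/5, 4/5)
Step 2: interval [3/5, 4/5), width = 4/5 - 3/5 = 1/5
  'e': [3/5 + 1/5*0/1, 3/5 + 1/5*1/5) = [3/5, 16/25)
  'b': [3/5 + 1/5*1/5, 3/5 + 1/5*3/5) = [16/25, 18/25)
  'a': [3/5 + 1/5*3/5, 3/5 + 1/5*4/5) = [18/25, 19/25) <- contains code 187/250
  'c': [3/5 + 1/5*4/5, 3/5 + 1/5*1/1) = [19/25, 4/5)
  emit 'a', narrow to [18/25, 19/25)
Step 3: interval [18/25, 19/25), width = 19/25 - 18/25 = 1/25
  'e': [18/25 + 1/25*0/1, 18/25 + 1/25*1/5) = [18/25, 91/125)
  'b': [18/25 + 1/25*1/5, 18/25 + 1/25*3/5) = [91/125, 93/125)
  'a': [18/25 + 1/25*3/5, 18/25 + 1/25*4/5) = [93/125, 94/125) <- contains code 187/250
  'c': [18/25 + 1/25*4/5, 18/25 + 1/25*1/1) = [94/125, 19/25)
  emit 'a', narrow to [93/125, 94/125)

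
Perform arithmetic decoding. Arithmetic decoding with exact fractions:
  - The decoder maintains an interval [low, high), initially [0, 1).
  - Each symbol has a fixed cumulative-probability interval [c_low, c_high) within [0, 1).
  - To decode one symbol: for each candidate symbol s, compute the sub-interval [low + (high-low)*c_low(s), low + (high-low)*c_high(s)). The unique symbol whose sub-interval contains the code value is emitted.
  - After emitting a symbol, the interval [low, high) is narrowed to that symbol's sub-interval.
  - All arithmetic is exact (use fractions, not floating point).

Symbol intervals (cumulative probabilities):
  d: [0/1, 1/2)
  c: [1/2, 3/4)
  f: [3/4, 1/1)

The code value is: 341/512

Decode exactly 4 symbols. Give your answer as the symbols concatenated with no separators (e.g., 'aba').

Step 1: interval [0/1, 1/1), width = 1/1 - 0/1 = 1/1
  'd': [0/1 + 1/1*0/1, 0/1 + 1/1*1/2) = [0/1, 1/2)
  'c': [0/1 + 1/1*1/2, 0/1 + 1/1*3/4) = [1/2, 3/4) <- contains code 341/512
  'f': [0/1 + 1/1*3/4, 0/1 + 1/1*1/1) = [3/4, 1/1)
  emit 'c', narrow to [1/2, 3/4)
Step 2: interval [1/2, 3/4), width = 3/4 - 1/2 = 1/4
  'd': [1/2 + 1/4*0/1, 1/2 + 1/4*1/2) = [1/2, 5/8)
  'c': [1/2 + 1/4*1/2, 1/2 + 1/4*3/4) = [5/8, 11/16) <- contains code 341/512
  'f': [1/2 + 1/4*3/4, 1/2 + 1/4*1/1) = [11/16, 3/4)
  emit 'c', narrow to [5/8, 11/16)
Step 3: interval [5/8, 11/16), width = 11/16 - 5/8 = 1/16
  'd': [5/8 + 1/16*0/1, 5/8 + 1/16*1/2) = [5/8, 21/32)
  'c': [5/8 + 1/16*1/2, 5/8 + 1/16*3/4) = [21/32, 43/64) <- contains code 341/512
  'f': [5/8 + 1/16*3/4, 5/8 + 1/16*1/1) = [43/64, 11/16)
  emit 'c', narrow to [21/32, 43/64)
Step 4: interval [21/32, 43/64), width = 43/64 - 21/32 = 1/64
  'd': [21/32 + 1/64*0/1, 21/32 + 1/64*1/2) = [21/32, 85/128)
  'c': [21/32 + 1/64*1/2, 21/32 + 1/64*3/4) = [85/128, 171/256) <- contains code 341/512
  'f': [21/32 + 1/64*3/4, 21/32 + 1/64*1/1) = [171/256, 43/64)
  emit 'c', narrow to [85/128, 171/256)

Answer: cccc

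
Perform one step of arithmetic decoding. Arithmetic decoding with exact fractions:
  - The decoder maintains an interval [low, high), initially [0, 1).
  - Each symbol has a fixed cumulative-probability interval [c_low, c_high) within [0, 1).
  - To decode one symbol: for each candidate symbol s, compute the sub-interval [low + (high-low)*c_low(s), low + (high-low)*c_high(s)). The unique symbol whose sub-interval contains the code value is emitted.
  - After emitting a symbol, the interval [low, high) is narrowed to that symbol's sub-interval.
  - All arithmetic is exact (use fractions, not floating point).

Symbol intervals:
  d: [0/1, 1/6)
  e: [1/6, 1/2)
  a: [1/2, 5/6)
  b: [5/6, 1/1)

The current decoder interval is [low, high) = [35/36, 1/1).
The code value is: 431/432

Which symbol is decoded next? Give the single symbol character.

Answer: b

Derivation:
Interval width = high − low = 1/1 − 35/36 = 1/36
Scaled code = (code − low) / width = (431/432 − 35/36) / 1/36 = 11/12
  d: [0/1, 1/6) 
  e: [1/6, 1/2) 
  a: [1/2, 5/6) 
  b: [5/6, 1/1) ← scaled code falls here ✓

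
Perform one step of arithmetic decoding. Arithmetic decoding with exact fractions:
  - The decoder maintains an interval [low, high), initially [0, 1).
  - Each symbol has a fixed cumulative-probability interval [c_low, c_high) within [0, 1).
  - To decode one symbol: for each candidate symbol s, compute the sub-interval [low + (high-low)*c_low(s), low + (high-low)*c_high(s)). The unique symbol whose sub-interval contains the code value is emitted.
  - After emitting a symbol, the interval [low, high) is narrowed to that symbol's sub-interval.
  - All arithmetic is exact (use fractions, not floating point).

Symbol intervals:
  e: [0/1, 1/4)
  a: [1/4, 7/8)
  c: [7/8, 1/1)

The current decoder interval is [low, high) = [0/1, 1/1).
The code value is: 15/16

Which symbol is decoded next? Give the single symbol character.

Interval width = high − low = 1/1 − 0/1 = 1/1
Scaled code = (code − low) / width = (15/16 − 0/1) / 1/1 = 15/16
  e: [0/1, 1/4) 
  a: [1/4, 7/8) 
  c: [7/8, 1/1) ← scaled code falls here ✓

Answer: c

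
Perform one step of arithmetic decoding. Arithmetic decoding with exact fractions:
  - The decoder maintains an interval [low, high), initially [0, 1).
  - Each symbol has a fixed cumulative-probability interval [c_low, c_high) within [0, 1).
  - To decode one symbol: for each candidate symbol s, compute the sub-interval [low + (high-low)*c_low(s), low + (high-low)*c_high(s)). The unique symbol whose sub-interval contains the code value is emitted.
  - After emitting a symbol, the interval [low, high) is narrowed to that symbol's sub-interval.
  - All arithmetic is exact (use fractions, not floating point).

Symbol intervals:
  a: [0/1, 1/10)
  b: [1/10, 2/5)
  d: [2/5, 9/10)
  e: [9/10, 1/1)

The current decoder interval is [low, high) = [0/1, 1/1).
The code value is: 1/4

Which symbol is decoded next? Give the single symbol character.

Interval width = high − low = 1/1 − 0/1 = 1/1
Scaled code = (code − low) / width = (1/4 − 0/1) / 1/1 = 1/4
  a: [0/1, 1/10) 
  b: [1/10, 2/5) ← scaled code falls here ✓
  d: [2/5, 9/10) 
  e: [9/10, 1/1) 

Answer: b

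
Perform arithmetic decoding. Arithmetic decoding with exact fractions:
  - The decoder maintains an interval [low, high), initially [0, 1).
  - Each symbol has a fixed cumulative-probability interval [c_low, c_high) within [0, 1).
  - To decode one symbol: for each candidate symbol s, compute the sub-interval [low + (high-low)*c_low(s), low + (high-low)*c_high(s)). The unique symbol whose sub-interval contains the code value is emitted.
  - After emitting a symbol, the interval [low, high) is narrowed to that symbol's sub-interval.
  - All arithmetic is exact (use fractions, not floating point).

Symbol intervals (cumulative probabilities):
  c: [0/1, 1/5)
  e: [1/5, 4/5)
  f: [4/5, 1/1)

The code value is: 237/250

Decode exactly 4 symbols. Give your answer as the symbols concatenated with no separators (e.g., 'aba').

Step 1: interval [0/1, 1/1), width = 1/1 - 0/1 = 1/1
  'c': [0/1 + 1/1*0/1, 0/1 + 1/1*1/5) = [0/1, 1/5)
  'e': [0/1 + 1/1*1/5, 0/1 + 1/1*4/5) = [1/5, 4/5)
  'f': [0/1 + 1/1*4/5, 0/1 + 1/1*1/1) = [4/5, 1/1) <- contains code 237/250
  emit 'f', narrow to [4/5, 1/1)
Step 2: interval [4/5, 1/1), width = 1/1 - 4/5 = 1/5
  'c': [4/5 + 1/5*0/1, 4/5 + 1/5*1/5) = [4/5, 21/25)
  'e': [4/5 + 1/5*1/5, 4/5 + 1/5*4/5) = [21/25, 24/25) <- contains code 237/250
  'f': [4/5 + 1/5*4/5, 4/5 + 1/5*1/1) = [24/25, 1/1)
  emit 'e', narrow to [21/25, 24/25)
Step 3: interval [21/25, 24/25), width = 24/25 - 21/25 = 3/25
  'c': [21/25 + 3/25*0/1, 21/25 + 3/25*1/5) = [21/25, 108/125)
  'e': [21/25 + 3/25*1/5, 21/25 + 3/25*4/5) = [108/125, 117/125)
  'f': [21/25 + 3/25*4/5, 21/25 + 3/25*1/1) = [117/125, 24/25) <- contains code 237/250
  emit 'f', narrow to [117/125, 24/25)
Step 4: interval [117/125, 24/25), width = 24/25 - 117/125 = 3/125
  'c': [117/125 + 3/125*0/1, 117/125 + 3/125*1/5) = [117/125, 588/625)
  'e': [117/125 + 3/125*1/5, 117/125 + 3/125*4/5) = [588/625, 597/625) <- contains code 237/250
  'f': [117/125 + 3/125*4/5, 117/125 + 3/125*1/1) = [597/625, 24/25)
  emit 'e', narrow to [588/625, 597/625)

Answer: fefe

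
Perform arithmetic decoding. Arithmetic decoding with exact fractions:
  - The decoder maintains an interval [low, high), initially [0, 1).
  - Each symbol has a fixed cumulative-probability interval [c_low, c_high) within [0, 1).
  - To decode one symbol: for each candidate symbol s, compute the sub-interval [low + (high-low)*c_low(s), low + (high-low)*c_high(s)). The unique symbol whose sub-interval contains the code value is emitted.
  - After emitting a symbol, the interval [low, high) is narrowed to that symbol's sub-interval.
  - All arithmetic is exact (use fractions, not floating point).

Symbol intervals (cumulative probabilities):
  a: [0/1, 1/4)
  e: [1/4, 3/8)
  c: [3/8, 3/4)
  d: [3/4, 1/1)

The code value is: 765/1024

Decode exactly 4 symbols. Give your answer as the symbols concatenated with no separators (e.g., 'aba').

Answer: cddd

Derivation:
Step 1: interval [0/1, 1/1), width = 1/1 - 0/1 = 1/1
  'a': [0/1 + 1/1*0/1, 0/1 + 1/1*1/4) = [0/1, 1/4)
  'e': [0/1 + 1/1*1/4, 0/1 + 1/1*3/8) = [1/4, 3/8)
  'c': [0/1 + 1/1*3/8, 0/1 + 1/1*3/4) = [3/8, 3/4) <- contains code 765/1024
  'd': [0/1 + 1/1*3/4, 0/1 + 1/1*1/1) = [3/4, 1/1)
  emit 'c', narrow to [3/8, 3/4)
Step 2: interval [3/8, 3/4), width = 3/4 - 3/8 = 3/8
  'a': [3/8 + 3/8*0/1, 3/8 + 3/8*1/4) = [3/8, 15/32)
  'e': [3/8 + 3/8*1/4, 3/8 + 3/8*3/8) = [15/32, 33/64)
  'c': [3/8 + 3/8*3/8, 3/8 + 3/8*3/4) = [33/64, 21/32)
  'd': [3/8 + 3/8*3/4, 3/8 + 3/8*1/1) = [21/32, 3/4) <- contains code 765/1024
  emit 'd', narrow to [21/32, 3/4)
Step 3: interval [21/32, 3/4), width = 3/4 - 21/32 = 3/32
  'a': [21/32 + 3/32*0/1, 21/32 + 3/32*1/4) = [21/32, 87/128)
  'e': [21/32 + 3/32*1/4, 21/32 + 3/32*3/8) = [87/128, 177/256)
  'c': [21/32 + 3/32*3/8, 21/32 + 3/32*3/4) = [177/256, 93/128)
  'd': [21/32 + 3/32*3/4, 21/32 + 3/32*1/1) = [93/128, 3/4) <- contains code 765/1024
  emit 'd', narrow to [93/128, 3/4)
Step 4: interval [93/128, 3/4), width = 3/4 - 93/128 = 3/128
  'a': [93/128 + 3/128*0/1, 93/128 + 3/128*1/4) = [93/128, 375/512)
  'e': [93/128 + 3/128*1/4, 93/128 + 3/128*3/8) = [375/512, 753/1024)
  'c': [93/128 + 3/128*3/8, 93/128 + 3/128*3/4) = [753/1024, 381/512)
  'd': [93/128 + 3/128*3/4, 93/128 + 3/128*1/1) = [381/512, 3/4) <- contains code 765/1024
  emit 'd', narrow to [381/512, 3/4)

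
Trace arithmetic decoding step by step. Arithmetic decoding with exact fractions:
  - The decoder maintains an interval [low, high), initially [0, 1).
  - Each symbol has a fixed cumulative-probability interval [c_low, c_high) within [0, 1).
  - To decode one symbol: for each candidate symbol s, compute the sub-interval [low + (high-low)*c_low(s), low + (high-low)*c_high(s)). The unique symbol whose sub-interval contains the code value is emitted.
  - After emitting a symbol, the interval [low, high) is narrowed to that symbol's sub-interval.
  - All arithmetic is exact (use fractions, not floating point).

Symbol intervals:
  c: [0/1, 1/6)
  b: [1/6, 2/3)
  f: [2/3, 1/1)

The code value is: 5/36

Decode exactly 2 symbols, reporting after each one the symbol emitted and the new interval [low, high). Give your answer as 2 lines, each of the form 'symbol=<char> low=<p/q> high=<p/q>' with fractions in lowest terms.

Step 1: interval [0/1, 1/1), width = 1/1 - 0/1 = 1/1
  'c': [0/1 + 1/1*0/1, 0/1 + 1/1*1/6) = [0/1, 1/6) <- contains code 5/36
  'b': [0/1 + 1/1*1/6, 0/1 + 1/1*2/3) = [1/6, 2/3)
  'f': [0/1 + 1/1*2/3, 0/1 + 1/1*1/1) = [2/3, 1/1)
  emit 'c', narrow to [0/1, 1/6)
Step 2: interval [0/1, 1/6), width = 1/6 - 0/1 = 1/6
  'c': [0/1 + 1/6*0/1, 0/1 + 1/6*1/6) = [0/1, 1/36)
  'b': [0/1 + 1/6*1/6, 0/1 + 1/6*2/3) = [1/36, 1/9)
  'f': [0/1 + 1/6*2/3, 0/1 + 1/6*1/1) = [1/9, 1/6) <- contains code 5/36
  emit 'f', narrow to [1/9, 1/6)

Answer: symbol=c low=0/1 high=1/6
symbol=f low=1/9 high=1/6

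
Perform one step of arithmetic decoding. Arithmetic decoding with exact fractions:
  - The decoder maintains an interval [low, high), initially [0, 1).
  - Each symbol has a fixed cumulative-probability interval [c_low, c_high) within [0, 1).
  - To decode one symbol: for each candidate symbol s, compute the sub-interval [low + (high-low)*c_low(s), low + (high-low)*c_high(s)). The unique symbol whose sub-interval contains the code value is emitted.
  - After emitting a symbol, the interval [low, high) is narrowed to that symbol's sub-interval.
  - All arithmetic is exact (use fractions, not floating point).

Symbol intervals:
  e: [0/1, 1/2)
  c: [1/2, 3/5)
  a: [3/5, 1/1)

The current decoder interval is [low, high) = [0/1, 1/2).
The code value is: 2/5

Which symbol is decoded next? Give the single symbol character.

Answer: a

Derivation:
Interval width = high − low = 1/2 − 0/1 = 1/2
Scaled code = (code − low) / width = (2/5 − 0/1) / 1/2 = 4/5
  e: [0/1, 1/2) 
  c: [1/2, 3/5) 
  a: [3/5, 1/1) ← scaled code falls here ✓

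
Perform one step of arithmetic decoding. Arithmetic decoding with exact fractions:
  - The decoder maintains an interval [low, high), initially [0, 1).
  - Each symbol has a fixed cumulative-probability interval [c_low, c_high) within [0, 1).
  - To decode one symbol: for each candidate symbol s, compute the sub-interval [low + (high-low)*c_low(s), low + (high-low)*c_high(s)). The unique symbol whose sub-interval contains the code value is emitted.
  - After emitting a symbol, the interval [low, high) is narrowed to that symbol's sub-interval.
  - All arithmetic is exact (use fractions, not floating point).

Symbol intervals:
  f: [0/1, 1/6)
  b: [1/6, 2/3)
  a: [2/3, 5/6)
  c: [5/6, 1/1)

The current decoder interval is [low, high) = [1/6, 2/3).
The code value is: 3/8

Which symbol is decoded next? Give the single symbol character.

Answer: b

Derivation:
Interval width = high − low = 2/3 − 1/6 = 1/2
Scaled code = (code − low) / width = (3/8 − 1/6) / 1/2 = 5/12
  f: [0/1, 1/6) 
  b: [1/6, 2/3) ← scaled code falls here ✓
  a: [2/3, 5/6) 
  c: [5/6, 1/1) 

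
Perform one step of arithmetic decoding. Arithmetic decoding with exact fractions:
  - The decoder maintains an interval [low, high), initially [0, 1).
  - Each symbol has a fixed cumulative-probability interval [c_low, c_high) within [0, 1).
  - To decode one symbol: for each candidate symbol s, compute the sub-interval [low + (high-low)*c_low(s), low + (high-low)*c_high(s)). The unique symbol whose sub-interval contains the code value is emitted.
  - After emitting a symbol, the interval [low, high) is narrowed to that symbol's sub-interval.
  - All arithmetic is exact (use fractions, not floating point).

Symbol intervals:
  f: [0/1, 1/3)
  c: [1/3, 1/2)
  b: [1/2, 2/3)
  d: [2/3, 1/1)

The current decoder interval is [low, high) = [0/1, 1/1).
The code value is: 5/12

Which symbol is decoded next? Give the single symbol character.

Interval width = high − low = 1/1 − 0/1 = 1/1
Scaled code = (code − low) / width = (5/12 − 0/1) / 1/1 = 5/12
  f: [0/1, 1/3) 
  c: [1/3, 1/2) ← scaled code falls here ✓
  b: [1/2, 2/3) 
  d: [2/3, 1/1) 

Answer: c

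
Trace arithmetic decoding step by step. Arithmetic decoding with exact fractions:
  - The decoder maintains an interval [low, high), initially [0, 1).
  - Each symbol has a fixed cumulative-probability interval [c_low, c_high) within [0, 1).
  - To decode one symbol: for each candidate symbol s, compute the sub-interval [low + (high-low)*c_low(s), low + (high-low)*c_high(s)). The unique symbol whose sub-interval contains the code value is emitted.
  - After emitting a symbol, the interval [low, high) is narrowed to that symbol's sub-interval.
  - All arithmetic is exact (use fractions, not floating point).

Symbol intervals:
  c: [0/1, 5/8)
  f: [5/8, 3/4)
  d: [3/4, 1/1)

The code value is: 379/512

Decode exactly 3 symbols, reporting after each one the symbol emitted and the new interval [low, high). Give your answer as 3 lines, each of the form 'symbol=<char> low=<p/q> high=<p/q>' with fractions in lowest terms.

Step 1: interval [0/1, 1/1), width = 1/1 - 0/1 = 1/1
  'c': [0/1 + 1/1*0/1, 0/1 + 1/1*5/8) = [0/1, 5/8)
  'f': [0/1 + 1/1*5/8, 0/1 + 1/1*3/4) = [5/8, 3/4) <- contains code 379/512
  'd': [0/1 + 1/1*3/4, 0/1 + 1/1*1/1) = [3/4, 1/1)
  emit 'f', narrow to [5/8, 3/4)
Step 2: interval [5/8, 3/4), width = 3/4 - 5/8 = 1/8
  'c': [5/8 + 1/8*0/1, 5/8 + 1/8*5/8) = [5/8, 45/64)
  'f': [5/8 + 1/8*5/8, 5/8 + 1/8*3/4) = [45/64, 23/32)
  'd': [5/8 + 1/8*3/4, 5/8 + 1/8*1/1) = [23/32, 3/4) <- contains code 379/512
  emit 'd', narrow to [23/32, 3/4)
Step 3: interval [23/32, 3/4), width = 3/4 - 23/32 = 1/32
  'c': [23/32 + 1/32*0/1, 23/32 + 1/32*5/8) = [23/32, 189/256)
  'f': [23/32 + 1/32*5/8, 23/32 + 1/32*3/4) = [189/256, 95/128) <- contains code 379/512
  'd': [23/32 + 1/32*3/4, 23/32 + 1/32*1/1) = [95/128, 3/4)
  emit 'f', narrow to [189/256, 95/128)

Answer: symbol=f low=5/8 high=3/4
symbol=d low=23/32 high=3/4
symbol=f low=189/256 high=95/128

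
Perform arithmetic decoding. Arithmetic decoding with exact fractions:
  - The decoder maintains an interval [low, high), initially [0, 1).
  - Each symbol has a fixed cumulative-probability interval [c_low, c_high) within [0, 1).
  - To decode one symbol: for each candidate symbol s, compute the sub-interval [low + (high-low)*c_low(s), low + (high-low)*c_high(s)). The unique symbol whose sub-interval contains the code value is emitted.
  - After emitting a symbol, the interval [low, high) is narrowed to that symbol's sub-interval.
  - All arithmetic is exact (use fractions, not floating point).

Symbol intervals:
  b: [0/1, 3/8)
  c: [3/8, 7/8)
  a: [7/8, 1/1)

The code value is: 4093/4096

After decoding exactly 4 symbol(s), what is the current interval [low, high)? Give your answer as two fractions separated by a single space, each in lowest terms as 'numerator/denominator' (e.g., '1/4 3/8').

Answer: 4091/4096 4095/4096

Derivation:
Step 1: interval [0/1, 1/1), width = 1/1 - 0/1 = 1/1
  'b': [0/1 + 1/1*0/1, 0/1 + 1/1*3/8) = [0/1, 3/8)
  'c': [0/1 + 1/1*3/8, 0/1 + 1/1*7/8) = [3/8, 7/8)
  'a': [0/1 + 1/1*7/8, 0/1 + 1/1*1/1) = [7/8, 1/1) <- contains code 4093/4096
  emit 'a', narrow to [7/8, 1/1)
Step 2: interval [7/8, 1/1), width = 1/1 - 7/8 = 1/8
  'b': [7/8 + 1/8*0/1, 7/8 + 1/8*3/8) = [7/8, 59/64)
  'c': [7/8 + 1/8*3/8, 7/8 + 1/8*7/8) = [59/64, 63/64)
  'a': [7/8 + 1/8*7/8, 7/8 + 1/8*1/1) = [63/64, 1/1) <- contains code 4093/4096
  emit 'a', narrow to [63/64, 1/1)
Step 3: interval [63/64, 1/1), width = 1/1 - 63/64 = 1/64
  'b': [63/64 + 1/64*0/1, 63/64 + 1/64*3/8) = [63/64, 507/512)
  'c': [63/64 + 1/64*3/8, 63/64 + 1/64*7/8) = [507/512, 511/512)
  'a': [63/64 + 1/64*7/8, 63/64 + 1/64*1/1) = [511/512, 1/1) <- contains code 4093/4096
  emit 'a', narrow to [511/512, 1/1)
Step 4: interval [511/512, 1/1), width = 1/1 - 511/512 = 1/512
  'b': [511/512 + 1/512*0/1, 511/512 + 1/512*3/8) = [511/512, 4091/4096)
  'c': [511/512 + 1/512*3/8, 511/512 + 1/512*7/8) = [4091/4096, 4095/4096) <- contains code 4093/4096
  'a': [511/512 + 1/512*7/8, 511/512 + 1/512*1/1) = [4095/4096, 1/1)
  emit 'c', narrow to [4091/4096, 4095/4096)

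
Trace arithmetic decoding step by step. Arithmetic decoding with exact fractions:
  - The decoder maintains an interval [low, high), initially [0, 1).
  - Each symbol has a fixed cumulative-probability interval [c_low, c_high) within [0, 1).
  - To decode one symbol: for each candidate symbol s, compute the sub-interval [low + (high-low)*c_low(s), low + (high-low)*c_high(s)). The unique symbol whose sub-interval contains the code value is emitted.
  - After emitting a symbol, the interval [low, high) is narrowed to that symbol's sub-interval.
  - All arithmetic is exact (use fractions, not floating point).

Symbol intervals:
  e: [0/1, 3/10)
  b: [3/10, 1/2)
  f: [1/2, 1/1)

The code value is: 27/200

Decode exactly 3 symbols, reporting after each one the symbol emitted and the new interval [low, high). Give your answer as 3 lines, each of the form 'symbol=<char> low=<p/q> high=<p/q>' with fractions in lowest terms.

Step 1: interval [0/1, 1/1), width = 1/1 - 0/1 = 1/1
  'e': [0/1 + 1/1*0/1, 0/1 + 1/1*3/10) = [0/1, 3/10) <- contains code 27/200
  'b': [0/1 + 1/1*3/10, 0/1 + 1/1*1/2) = [3/10, 1/2)
  'f': [0/1 + 1/1*1/2, 0/1 + 1/1*1/1) = [1/2, 1/1)
  emit 'e', narrow to [0/1, 3/10)
Step 2: interval [0/1, 3/10), width = 3/10 - 0/1 = 3/10
  'e': [0/1 + 3/10*0/1, 0/1 + 3/10*3/10) = [0/1, 9/100)
  'b': [0/1 + 3/10*3/10, 0/1 + 3/10*1/2) = [9/100, 3/20) <- contains code 27/200
  'f': [0/1 + 3/10*1/2, 0/1 + 3/10*1/1) = [3/20, 3/10)
  emit 'b', narrow to [9/100, 3/20)
Step 3: interval [9/100, 3/20), width = 3/20 - 9/100 = 3/50
  'e': [9/100 + 3/50*0/1, 9/100 + 3/50*3/10) = [9/100, 27/250)
  'b': [9/100 + 3/50*3/10, 9/100 + 3/50*1/2) = [27/250, 3/25)
  'f': [9/100 + 3/50*1/2, 9/100 + 3/50*1/1) = [3/25, 3/20) <- contains code 27/200
  emit 'f', narrow to [3/25, 3/20)

Answer: symbol=e low=0/1 high=3/10
symbol=b low=9/100 high=3/20
symbol=f low=3/25 high=3/20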